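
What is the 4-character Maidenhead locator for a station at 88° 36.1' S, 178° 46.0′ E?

RA91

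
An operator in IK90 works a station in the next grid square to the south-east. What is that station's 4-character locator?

JJ09

Longitude square 9; +1 → 10, wraps to 0, carry into field.
Longitude field I = 8; +1 → 9 = J.
Latitude square 0; −1 → -1, wraps to 9, carry into field.
Latitude field K = 10; −1 → 9 = J.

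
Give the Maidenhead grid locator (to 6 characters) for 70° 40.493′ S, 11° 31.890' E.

Offset from 180°W / 90°S: lon 191.5315°, lat 19.3251°.
Field: 191.5315/20 → 9 → J, 19.3251/10 → 1 → B; chars JB.
Square: 11.5315/2 → 5, 9.3251/1 → 9; chars 59.
Subsquare: 1.5315/0.0833333 → 18 → s, 0.3251/0.0416667 → 7 → h; chars sh.

JB59sh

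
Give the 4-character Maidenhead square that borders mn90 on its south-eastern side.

NM09

Longitude square 9; +1 → 10, wraps to 0, carry into field.
Longitude field M = 12; +1 → 13 = N.
Latitude square 0; −1 → -1, wraps to 9, carry into field.
Latitude field N = 13; −1 → 12 = M.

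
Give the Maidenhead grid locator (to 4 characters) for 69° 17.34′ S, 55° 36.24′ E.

Offset from 180°W / 90°S: lon 235.60°, lat 20.71°.
Field: 235.60/20 → 11 → L, 20.71/10 → 2 → C; chars LC.
Square: 15.60/2 → 7, 0.71/1 → 0; chars 70.

LC70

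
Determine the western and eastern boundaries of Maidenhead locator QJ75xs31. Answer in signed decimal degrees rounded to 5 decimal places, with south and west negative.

155.94167, 155.95000

Field Q=16, J=9: +16·20° lon, +9·10° lat → SW at lon 140°, lat 0°.
Square 7, 5: +7·2° lon, +5·1° lat → SW at lon 154°, lat 5°.
Subsquare x=23, s=18: +23·0.0833333° lon, +18·0.0416667° lat → SW at lon 155.917°, lat 5.75°.
Extended square 3, 1: +3·0.00833333° lon, +1·0.00416667° lat → SW at lon 155.942°, lat 5.75417°.
Cell spans 0.00833333° lon × 0.00416667° lat.
west 155.94167, east 155.95000.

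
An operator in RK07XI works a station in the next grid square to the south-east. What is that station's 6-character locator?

RK17ah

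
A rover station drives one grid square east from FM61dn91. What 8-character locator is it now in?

FM61en01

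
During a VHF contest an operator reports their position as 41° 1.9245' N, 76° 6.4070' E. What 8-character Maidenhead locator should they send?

Add 180° to longitude and 90° to latitude: 256.10678, 131.03207.
Field: 256.10678/20 → 12 → M, 131.03207/10 → 13 → N; chars MN.
Square: 16.10678/2 → 8, 1.03207/1 → 1; chars 81.
Subsquare: 0.10678/0.0833333 → 1 → b, 0.03207/0.0416667 → 0 → a; chars ba.
Extended square: 0.02345/0.00833333 → 2, 0.03207/0.00416667 → 7; chars 27.

MN81ba27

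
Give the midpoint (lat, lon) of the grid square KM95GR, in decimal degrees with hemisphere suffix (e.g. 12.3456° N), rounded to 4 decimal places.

35.7292° N, 38.5417° E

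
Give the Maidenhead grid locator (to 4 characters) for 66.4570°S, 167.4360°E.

Shift to the Maidenhead origin (180°W, 90°S): lon 347.44, lat 23.54.
Field (20°×10°, letters A–R): lon ⌊347.44/20⌋ = 17 → R; lat ⌊23.54/10⌋ = 2 → C.
Square (2°×1°, digits 0–9): lon ⌊7.44/2⌋ = 3; lat ⌊3.54/1⌋ = 3.

RC33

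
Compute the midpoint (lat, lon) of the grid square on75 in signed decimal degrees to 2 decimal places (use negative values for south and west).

Field O=14, N=13: +14·20° lon, +13·10° lat → SW at lon 100°, lat 40°.
Square 7, 5: +7·2° lon, +5·1° lat → SW at lon 114°, lat 45°.
Cell spans 2° lon × 1° lat. Centre is SW corner plus half of each.
latitude 45.50, longitude 115.00.

45.50, 115.00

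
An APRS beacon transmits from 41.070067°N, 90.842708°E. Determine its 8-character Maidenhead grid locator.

NN51kb16

Add 180° to longitude and 90° to latitude: 270.84271, 131.07007.
Field (20°×10°, letters A–R): lon ⌊270.84271/20⌋ = 13 → N; lat ⌊131.07007/10⌋ = 13 → N.
Square (2°×1°, digits 0–9): lon ⌊10.84271/2⌋ = 5; lat ⌊1.07007/1⌋ = 1.
Subsquare (5′×2.5′, letters a–x): lon ⌊0.84271/0.0833333⌋ = 10 → k; lat ⌊0.07007/0.0416667⌋ = 1 → b.
Extended square (30″×15″, digits 0–9): lon ⌊0.00937/0.00833333⌋ = 1; lat ⌊0.02840/0.00416667⌋ = 6.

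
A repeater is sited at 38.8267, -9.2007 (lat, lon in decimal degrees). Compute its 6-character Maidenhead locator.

IM58jt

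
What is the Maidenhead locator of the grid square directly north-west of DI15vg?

DI15uh

Longitude subsquare v = 21; −1 → 20 = u.
Latitude subsquare g = 6; +1 → 7 = h.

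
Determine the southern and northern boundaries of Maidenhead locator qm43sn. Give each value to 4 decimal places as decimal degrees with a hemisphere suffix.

Field Q=16, M=12: +16·20° lon, +12·10° lat → SW at lon 140°, lat 30°.
Square 4, 3: +4·2° lon, +3·1° lat → SW at lon 148°, lat 33°.
Subsquare s=18, n=13: +18·0.0833333° lon, +13·0.0416667° lat → SW at lon 149.5°, lat 33.5417°.
Cell spans 0.0833333° lon × 0.0416667° lat.
south 33.5417° N, north 33.5833° N.

33.5417° N, 33.5833° N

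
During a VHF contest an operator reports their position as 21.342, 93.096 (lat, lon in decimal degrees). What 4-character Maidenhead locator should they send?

NL61

Offset from 180°W / 90°S: lon 273.10°, lat 111.34°.
Field: lon ⌊273.10/20⌋ = 13 → N; lat ⌊111.34/10⌋ = 11 → L.
Square: lon ⌊13.10/2⌋ = 6; lat ⌊1.34/1⌋ = 1.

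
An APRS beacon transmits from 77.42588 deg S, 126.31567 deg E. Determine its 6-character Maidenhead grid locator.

PB32dn

Offset from 180°W / 90°S: lon 306.3157°, lat 12.5741°.
Field: 306.3157/20 → 15 → P, 12.5741/10 → 1 → B; chars PB.
Square: 6.3157/2 → 3, 2.5741/1 → 2; chars 32.
Subsquare: 0.3157/0.0833333 → 3 → d, 0.5741/0.0416667 → 13 → n; chars dn.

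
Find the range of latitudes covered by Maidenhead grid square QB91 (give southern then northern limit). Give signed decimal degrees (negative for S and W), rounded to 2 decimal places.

Field Q=16, B=1: +16·20° lon, +1·10° lat → SW at lon 140°, lat -80°.
Square 9, 1: +9·2° lon, +1·1° lat → SW at lon 158°, lat -79°.
Cell spans 2° lon × 1° lat.
south -79.00, north -78.00.

-79.00, -78.00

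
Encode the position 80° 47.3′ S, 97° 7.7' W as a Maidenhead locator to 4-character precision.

EA19

Add 180° to longitude and 90° to latitude: 82.87, 9.21.
Field: lon ⌊82.87/20⌋ = 4 → E; lat ⌊9.21/10⌋ = 0 → A.
Square: lon ⌊2.87/2⌋ = 1; lat ⌊9.21/1⌋ = 9.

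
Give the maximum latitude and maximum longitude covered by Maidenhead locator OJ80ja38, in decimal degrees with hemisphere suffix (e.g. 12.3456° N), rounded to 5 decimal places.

0.03750° N, 116.78333° E

Field O=14, J=9: +14·20° lon, +9·10° lat → SW at lon 100°, lat 0°.
Square 8, 0: +8·2° lon, +0·1° lat → SW at lon 116°, lat 0°.
Subsquare j=9, a=0: +9·0.0833333° lon, +0·0.0416667° lat → SW at lon 116.75°, lat 0°.
Extended square 3, 8: +3·0.00833333° lon, +8·0.00416667° lat → SW at lon 116.775°, lat 0.0333333°.
Cell spans 0.00833333° lon × 0.00416667° lat. NE corner is SW corner plus one full cell.
latitude 0.03750° N, longitude 116.78333° E.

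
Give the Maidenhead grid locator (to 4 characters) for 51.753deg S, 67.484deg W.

FD68

Shift to the Maidenhead origin (180°W, 90°S): lon 112.52, lat 38.25.
Field (20°×10°, letters A–R): lon ⌊112.52/20⌋ = 5 → F; lat ⌊38.25/10⌋ = 3 → D.
Square (2°×1°, digits 0–9): lon ⌊12.52/2⌋ = 6; lat ⌊8.25/1⌋ = 8.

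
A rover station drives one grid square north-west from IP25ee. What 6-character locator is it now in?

Longitude subsquare e = 4; −1 → 3 = d.
Latitude subsquare e = 4; +1 → 5 = f.

IP25df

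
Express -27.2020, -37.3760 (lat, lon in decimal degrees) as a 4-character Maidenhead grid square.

HG12

Add 180° to longitude and 90° to latitude: 142.62, 62.80.
Field (20°×10°, letters A–R): 142.62/20 → 7 → H, 62.80/10 → 6 → G; chars HG.
Square (2°×1°, digits 0–9): 2.62/2 → 1, 2.80/1 → 2; chars 12.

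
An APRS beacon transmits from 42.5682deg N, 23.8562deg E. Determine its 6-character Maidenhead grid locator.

KN12wn

Add 180° to longitude and 90° to latitude: 203.8562, 132.5682.
Field: lon ⌊203.8562/20⌋ = 10 → K; lat ⌊132.5682/10⌋ = 13 → N.
Square: lon ⌊3.8562/2⌋ = 1; lat ⌊2.5682/1⌋ = 2.
Subsquare: lon ⌊1.8562/0.0833333⌋ = 22 → w; lat ⌊0.5682/0.0416667⌋ = 13 → n.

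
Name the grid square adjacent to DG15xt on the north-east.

DG25au

Longitude subsquare x = 23; +1 → 24, wraps to 0 = a, carry into square.
Longitude square 1; +1 → 2.
Latitude subsquare t = 19; +1 → 20 = u.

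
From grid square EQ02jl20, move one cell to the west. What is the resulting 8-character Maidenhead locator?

Longitude extended square 2; −1 → 1.
The latitude characters are unchanged.

EQ02jl10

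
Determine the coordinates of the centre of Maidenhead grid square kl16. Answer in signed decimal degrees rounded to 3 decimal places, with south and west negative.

26.500, 23.000

Field K=10, L=11: +10·20° lon, +11·10° lat → SW at lon 20°, lat 20°.
Square 1, 6: +1·2° lon, +6·1° lat → SW at lon 22°, lat 26°.
Cell spans 2° lon × 1° lat. Centre is SW corner plus half of each.
latitude 26.500, longitude 23.000.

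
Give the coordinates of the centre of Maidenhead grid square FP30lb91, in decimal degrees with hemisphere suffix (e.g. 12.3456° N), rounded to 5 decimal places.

Field F=5, P=15: +5·20° lon, +15·10° lat → SW at lon -80°, lat 60°.
Square 3, 0: +3·2° lon, +0·1° lat → SW at lon -74°, lat 60°.
Subsquare l=11, b=1: +11·0.0833333° lon, +1·0.0416667° lat → SW at lon -73.0833°, lat 60.0417°.
Extended square 9, 1: +9·0.00833333° lon, +1·0.00416667° lat → SW at lon -73.0083°, lat 60.0458°.
Cell spans 0.00833333° lon × 0.00416667° lat. Centre is SW corner plus half of each.
latitude 60.04792° N, longitude 73.00417° W.

60.04792° N, 73.00417° W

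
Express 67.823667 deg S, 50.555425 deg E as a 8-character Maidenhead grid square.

LC52ge62

Add 180° to longitude and 90° to latitude: 230.55543, 22.17633.
Field: 230.55543/20 → 11 → L, 22.17633/10 → 2 → C; chars LC.
Square: 10.55543/2 → 5, 2.17633/1 → 2; chars 52.
Subsquare: 0.55543/0.0833333 → 6 → g, 0.17633/0.0416667 → 4 → e; chars ge.
Extended square: 0.05543/0.00833333 → 6, 0.00967/0.00416667 → 2; chars 62.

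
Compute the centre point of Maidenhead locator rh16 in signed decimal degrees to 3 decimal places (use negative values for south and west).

-13.500, 163.000

Field R=17, H=7: +17·20° lon, +7·10° lat → SW at lon 160°, lat -20°.
Square 1, 6: +1·2° lon, +6·1° lat → SW at lon 162°, lat -14°.
Cell spans 2° lon × 1° lat. Centre is SW corner plus half of each.
latitude -13.500, longitude 163.000.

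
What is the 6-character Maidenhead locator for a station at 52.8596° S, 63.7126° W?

Shift to the Maidenhead origin (180°W, 90°S): lon 116.2874, lat 37.1404.
Field: lon ⌊116.2874/20⌋ = 5 → F; lat ⌊37.1404/10⌋ = 3 → D.
Square: lon ⌊16.2874/2⌋ = 8; lat ⌊7.1404/1⌋ = 7.
Subsquare: lon ⌊0.2874/0.0833333⌋ = 3 → d; lat ⌊0.1404/0.0416667⌋ = 3 → d.

FD87dd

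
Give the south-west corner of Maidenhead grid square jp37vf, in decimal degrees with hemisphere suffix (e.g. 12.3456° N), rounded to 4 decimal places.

67.2083° N, 7.7500° E

Field J=9, P=15: +9·20° lon, +15·10° lat → SW at lon 0°, lat 60°.
Square 3, 7: +3·2° lon, +7·1° lat → SW at lon 6°, lat 67°.
Subsquare v=21, f=5: +21·0.0833333° lon, +5·0.0416667° lat → SW at lon 7.75°, lat 67.2083°.
latitude 67.2083° N, longitude 7.7500° E.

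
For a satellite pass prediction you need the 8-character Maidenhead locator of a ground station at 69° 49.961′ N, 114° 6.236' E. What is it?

OP79bt29

Offset from 180°W / 90°S: lon 294.10393°, lat 159.83268°.
Field (20°×10°, letters A–R): 294.10393/20 → 14 → O, 159.83268/10 → 15 → P; chars OP.
Square (2°×1°, digits 0–9): 14.10393/2 → 7, 9.83268/1 → 9; chars 79.
Subsquare (5′×2.5′, letters a–x): 0.10393/0.0833333 → 1 → b, 0.83268/0.0416667 → 19 → t; chars bt.
Extended square (30″×15″, digits 0–9): 0.02060/0.00833333 → 2, 0.04102/0.00416667 → 9; chars 29.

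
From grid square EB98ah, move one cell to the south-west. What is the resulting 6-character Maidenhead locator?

EB88xg

Longitude subsquare a = 0; −1 → -1, wraps to 23 = x, carry into square.
Longitude square 9; −1 → 8.
Latitude subsquare h = 7; −1 → 6 = g.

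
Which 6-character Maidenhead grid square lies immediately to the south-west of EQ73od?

Longitude subsquare o = 14; −1 → 13 = n.
Latitude subsquare d = 3; −1 → 2 = c.

EQ73nc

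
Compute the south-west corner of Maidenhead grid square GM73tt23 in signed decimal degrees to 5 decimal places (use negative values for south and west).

33.80417, -44.40000

Field G=6, M=12: +6·20° lon, +12·10° lat → SW at lon -60°, lat 30°.
Square 7, 3: +7·2° lon, +3·1° lat → SW at lon -46°, lat 33°.
Subsquare t=19, t=19: +19·0.0833333° lon, +19·0.0416667° lat → SW at lon -44.4167°, lat 33.7917°.
Extended square 2, 3: +2·0.00833333° lon, +3·0.00416667° lat → SW at lon -44.4°, lat 33.8042°.
latitude 33.80417, longitude -44.40000.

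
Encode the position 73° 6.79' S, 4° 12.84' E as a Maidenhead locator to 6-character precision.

JB26cv

Offset from 180°W / 90°S: lon 184.2140°, lat 16.8868°.
Field: 184.2140/20 → 9 → J, 16.8868/10 → 1 → B; chars JB.
Square: 4.2140/2 → 2, 6.8868/1 → 6; chars 26.
Subsquare: 0.2140/0.0833333 → 2 → c, 0.8868/0.0416667 → 21 → v; chars cv.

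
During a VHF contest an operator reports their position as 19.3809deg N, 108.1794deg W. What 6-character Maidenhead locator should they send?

Shift to the Maidenhead origin (180°W, 90°S): lon 71.8206, lat 109.3809.
Field: 71.8206/20 → 3 → D, 109.3809/10 → 10 → K; chars DK.
Square: 11.8206/2 → 5, 9.3809/1 → 9; chars 59.
Subsquare: 1.8206/0.0833333 → 21 → v, 0.3809/0.0416667 → 9 → j; chars vj.

DK59vj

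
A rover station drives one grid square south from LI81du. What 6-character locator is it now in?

LI81dt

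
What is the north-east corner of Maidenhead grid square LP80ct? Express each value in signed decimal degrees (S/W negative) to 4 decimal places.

Field L=11, P=15: +11·20° lon, +15·10° lat → SW at lon 40°, lat 60°.
Square 8, 0: +8·2° lon, +0·1° lat → SW at lon 56°, lat 60°.
Subsquare c=2, t=19: +2·0.0833333° lon, +19·0.0416667° lat → SW at lon 56.1667°, lat 60.7917°.
Cell spans 0.0833333° lon × 0.0416667° lat. NE corner is SW corner plus one full cell.
latitude 60.8333, longitude 56.2500.

60.8333, 56.2500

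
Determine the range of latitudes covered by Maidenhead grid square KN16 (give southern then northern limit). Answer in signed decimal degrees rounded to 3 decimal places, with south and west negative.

46.000, 47.000

Field K=10, N=13: +10·20° lon, +13·10° lat → SW at lon 20°, lat 40°.
Square 1, 6: +1·2° lon, +6·1° lat → SW at lon 22°, lat 46°.
Cell spans 2° lon × 1° lat.
south 46.000, north 47.000.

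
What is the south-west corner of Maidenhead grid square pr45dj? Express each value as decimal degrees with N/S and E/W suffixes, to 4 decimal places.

85.3750° N, 128.2500° E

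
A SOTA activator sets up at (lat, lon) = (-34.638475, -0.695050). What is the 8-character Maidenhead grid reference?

Offset from 180°W / 90°S: lon 179.30495°, lat 55.36153°.
Field: lon ⌊179.30495/20⌋ = 8 → I; lat ⌊55.36153/10⌋ = 5 → F.
Square: lon ⌊19.30495/2⌋ = 9; lat ⌊5.36153/1⌋ = 5.
Subsquare: lon ⌊1.30495/0.0833333⌋ = 15 → p; lat ⌊0.36153/0.0416667⌋ = 8 → i.
Extended square: lon ⌊0.05495/0.00833333⌋ = 6; lat ⌊0.02819/0.00416667⌋ = 6.

IF95pi66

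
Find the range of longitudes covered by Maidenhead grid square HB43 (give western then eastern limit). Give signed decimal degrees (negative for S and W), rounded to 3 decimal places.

-32.000, -30.000

Field H=7, B=1: +7·20° lon, +1·10° lat → SW at lon -40°, lat -80°.
Square 4, 3: +4·2° lon, +3·1° lat → SW at lon -32°, lat -77°.
Cell spans 2° lon × 1° lat.
west -32.000, east -30.000.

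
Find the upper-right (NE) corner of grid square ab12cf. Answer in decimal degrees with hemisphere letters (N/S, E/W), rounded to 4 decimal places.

77.7500° S, 177.7500° W

Field A=0, B=1: +0·20° lon, +1·10° lat → SW at lon -180°, lat -80°.
Square 1, 2: +1·2° lon, +2·1° lat → SW at lon -178°, lat -78°.
Subsquare c=2, f=5: +2·0.0833333° lon, +5·0.0416667° lat → SW at lon -177.833°, lat -77.7917°.
Cell spans 0.0833333° lon × 0.0416667° lat. NE corner is SW corner plus one full cell.
latitude 77.7500° S, longitude 177.7500° W.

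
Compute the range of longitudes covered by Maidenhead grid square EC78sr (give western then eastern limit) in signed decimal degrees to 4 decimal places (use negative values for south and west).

-84.5000, -84.4167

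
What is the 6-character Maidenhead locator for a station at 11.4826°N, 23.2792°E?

Offset from 180°W / 90°S: lon 203.2792°, lat 101.4826°.
Field: lon ⌊203.2792/20⌋ = 10 → K; lat ⌊101.4826/10⌋ = 10 → K.
Square: lon ⌊3.2792/2⌋ = 1; lat ⌊1.4826/1⌋ = 1.
Subsquare: lon ⌊1.2792/0.0833333⌋ = 15 → p; lat ⌊0.4826/0.0416667⌋ = 11 → l.

KK11pl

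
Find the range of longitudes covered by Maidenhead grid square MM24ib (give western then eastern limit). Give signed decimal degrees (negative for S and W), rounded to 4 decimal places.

64.6667, 64.7500

Field M=12, M=12: +12·20° lon, +12·10° lat → SW at lon 60°, lat 30°.
Square 2, 4: +2·2° lon, +4·1° lat → SW at lon 64°, lat 34°.
Subsquare i=8, b=1: +8·0.0833333° lon, +1·0.0416667° lat → SW at lon 64.6667°, lat 34.0417°.
Cell spans 0.0833333° lon × 0.0416667° lat.
west 64.6667, east 64.7500.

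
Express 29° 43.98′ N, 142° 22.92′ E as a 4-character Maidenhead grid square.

Shift to the Maidenhead origin (180°W, 90°S): lon 322.38, lat 119.73.
Field: 322.38/20 → 16 → Q, 119.73/10 → 11 → L; chars QL.
Square: 2.38/2 → 1, 9.73/1 → 9; chars 19.

QL19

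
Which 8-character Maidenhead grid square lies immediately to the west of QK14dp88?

QK14dp78

Longitude extended square 8; −1 → 7.
The latitude characters are unchanged.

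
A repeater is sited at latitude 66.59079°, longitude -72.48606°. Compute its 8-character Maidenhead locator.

Add 180° to longitude and 90° to latitude: 107.51394, 156.59079.
Field: lon ⌊107.51394/20⌋ = 5 → F; lat ⌊156.59079/10⌋ = 15 → P.
Square: lon ⌊7.51394/2⌋ = 3; lat ⌊6.59079/1⌋ = 6.
Subsquare: lon ⌊1.51394/0.0833333⌋ = 18 → s; lat ⌊0.59079/0.0416667⌋ = 14 → o.
Extended square: lon ⌊0.01394/0.00833333⌋ = 1; lat ⌊0.00746/0.00416667⌋ = 1.

FP36so11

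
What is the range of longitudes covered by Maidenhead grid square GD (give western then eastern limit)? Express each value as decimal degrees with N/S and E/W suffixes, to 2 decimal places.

60.00° W, 40.00° W

Field G=6, D=3: +6·20° lon, +3·10° lat → SW at lon -60°, lat -60°.
Cell spans 20° lon × 10° lat.
west 60.00° W, east 40.00° W.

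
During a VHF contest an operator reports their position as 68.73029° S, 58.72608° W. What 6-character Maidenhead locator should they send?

Shift to the Maidenhead origin (180°W, 90°S): lon 121.2739, lat 21.2697.
Field: lon ⌊121.2739/20⌋ = 6 → G; lat ⌊21.2697/10⌋ = 2 → C.
Square: lon ⌊1.2739/2⌋ = 0; lat ⌊1.2697/1⌋ = 1.
Subsquare: lon ⌊1.2739/0.0833333⌋ = 15 → p; lat ⌊0.2697/0.0416667⌋ = 6 → g.

GC01pg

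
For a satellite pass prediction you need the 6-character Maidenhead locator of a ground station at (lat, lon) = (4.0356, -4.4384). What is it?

Offset from 180°W / 90°S: lon 175.5616°, lat 94.0356°.
Field: lon ⌊175.5616/20⌋ = 8 → I; lat ⌊94.0356/10⌋ = 9 → J.
Square: lon ⌊15.5616/2⌋ = 7; lat ⌊4.0356/1⌋ = 4.
Subsquare: lon ⌊1.5616/0.0833333⌋ = 18 → s; lat ⌊0.0356/0.0416667⌋ = 0 → a.

IJ74sa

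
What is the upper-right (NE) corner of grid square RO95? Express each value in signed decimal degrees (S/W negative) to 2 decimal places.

Field R=17, O=14: +17·20° lon, +14·10° lat → SW at lon 160°, lat 50°.
Square 9, 5: +9·2° lon, +5·1° lat → SW at lon 178°, lat 55°.
Cell spans 2° lon × 1° lat. NE corner is SW corner plus one full cell.
latitude 56.00, longitude 180.00.

56.00, 180.00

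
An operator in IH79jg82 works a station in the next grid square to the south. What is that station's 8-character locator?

Latitude extended square 2; −1 → 1.
The longitude characters are unchanged.

IH79jg81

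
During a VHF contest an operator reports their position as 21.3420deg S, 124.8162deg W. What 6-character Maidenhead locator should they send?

CG78op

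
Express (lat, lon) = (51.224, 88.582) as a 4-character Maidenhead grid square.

Offset from 180°W / 90°S: lon 268.58°, lat 141.22°.
Field: lon ⌊268.58/20⌋ = 13 → N; lat ⌊141.22/10⌋ = 14 → O.
Square: lon ⌊8.58/2⌋ = 4; lat ⌊1.22/1⌋ = 1.

NO41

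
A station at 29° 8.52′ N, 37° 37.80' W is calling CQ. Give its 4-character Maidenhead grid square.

HL19

Add 180° to longitude and 90° to latitude: 142.37, 119.14.
Field (20°×10°, letters A–R): 142.37/20 → 7 → H, 119.14/10 → 11 → L; chars HL.
Square (2°×1°, digits 0–9): 2.37/2 → 1, 9.14/1 → 9; chars 19.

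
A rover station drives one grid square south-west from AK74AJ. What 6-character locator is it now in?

AK64xi

Longitude subsquare a = 0; −1 → -1, wraps to 23 = x, carry into square.
Longitude square 7; −1 → 6.
Latitude subsquare j = 9; −1 → 8 = i.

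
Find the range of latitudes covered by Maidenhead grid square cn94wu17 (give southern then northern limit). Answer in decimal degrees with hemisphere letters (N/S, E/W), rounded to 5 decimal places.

Field C=2, N=13: +2·20° lon, +13·10° lat → SW at lon -140°, lat 40°.
Square 9, 4: +9·2° lon, +4·1° lat → SW at lon -122°, lat 44°.
Subsquare w=22, u=20: +22·0.0833333° lon, +20·0.0416667° lat → SW at lon -120.167°, lat 44.8333°.
Extended square 1, 7: +1·0.00833333° lon, +7·0.00416667° lat → SW at lon -120.158°, lat 44.8625°.
Cell spans 0.00833333° lon × 0.00416667° lat.
south 44.86250° N, north 44.86667° N.

44.86250° N, 44.86667° N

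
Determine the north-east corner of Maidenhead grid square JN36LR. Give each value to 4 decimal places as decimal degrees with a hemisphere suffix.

46.7500° N, 7.0000° E

Field J=9, N=13: +9·20° lon, +13·10° lat → SW at lon 0°, lat 40°.
Square 3, 6: +3·2° lon, +6·1° lat → SW at lon 6°, lat 46°.
Subsquare l=11, r=17: +11·0.0833333° lon, +17·0.0416667° lat → SW at lon 6.91667°, lat 46.7083°.
Cell spans 0.0833333° lon × 0.0416667° lat. NE corner is SW corner plus one full cell.
latitude 46.7500° N, longitude 7.0000° E.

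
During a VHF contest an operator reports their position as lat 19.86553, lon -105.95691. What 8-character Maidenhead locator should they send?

DK79au57

Offset from 180°W / 90°S: lon 74.04309°, lat 109.86553°.
Field: 74.04309/20 → 3 → D, 109.86553/10 → 10 → K; chars DK.
Square: 14.04309/2 → 7, 9.86553/1 → 9; chars 79.
Subsquare: 0.04309/0.0833333 → 0 → a, 0.86553/0.0416667 → 20 → u; chars au.
Extended square: 0.04309/0.00833333 → 5, 0.03220/0.00416667 → 7; chars 57.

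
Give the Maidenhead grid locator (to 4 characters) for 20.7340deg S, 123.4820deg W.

CG89

Offset from 180°W / 90°S: lon 56.52°, lat 69.27°.
Field: 56.52/20 → 2 → C, 69.27/10 → 6 → G; chars CG.
Square: 16.52/2 → 8, 9.27/1 → 9; chars 89.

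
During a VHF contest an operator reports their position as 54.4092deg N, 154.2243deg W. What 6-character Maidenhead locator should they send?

BO24vj

Add 180° to longitude and 90° to latitude: 25.7757, 144.4092.
Field: lon ⌊25.7757/20⌋ = 1 → B; lat ⌊144.4092/10⌋ = 14 → O.
Square: lon ⌊5.7757/2⌋ = 2; lat ⌊4.4092/1⌋ = 4.
Subsquare: lon ⌊1.7757/0.0833333⌋ = 21 → v; lat ⌊0.4092/0.0416667⌋ = 9 → j.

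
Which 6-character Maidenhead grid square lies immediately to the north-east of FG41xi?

FG51aj

Longitude subsquare x = 23; +1 → 24, wraps to 0 = a, carry into square.
Longitude square 4; +1 → 5.
Latitude subsquare i = 8; +1 → 9 = j.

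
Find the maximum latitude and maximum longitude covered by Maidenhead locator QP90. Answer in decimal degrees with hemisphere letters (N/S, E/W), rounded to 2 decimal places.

61.00° N, 160.00° E

Field Q=16, P=15: +16·20° lon, +15·10° lat → SW at lon 140°, lat 60°.
Square 9, 0: +9·2° lon, +0·1° lat → SW at lon 158°, lat 60°.
Cell spans 2° lon × 1° lat. NE corner is SW corner plus one full cell.
latitude 61.00° N, longitude 160.00° E.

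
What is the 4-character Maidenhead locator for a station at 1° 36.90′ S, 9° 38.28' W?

II58

Offset from 180°W / 90°S: lon 170.36°, lat 88.39°.
Field: lon ⌊170.36/20⌋ = 8 → I; lat ⌊88.39/10⌋ = 8 → I.
Square: lon ⌊10.36/2⌋ = 5; lat ⌊8.39/1⌋ = 8.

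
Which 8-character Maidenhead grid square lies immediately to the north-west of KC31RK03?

Longitude extended square 0; −1 → -1, wraps to 9, carry into subsquare.
Longitude subsquare r = 17; −1 → 16 = q.
Latitude extended square 3; +1 → 4.

KC31qk94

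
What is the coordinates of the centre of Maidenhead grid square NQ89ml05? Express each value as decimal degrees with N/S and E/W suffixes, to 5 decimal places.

79.48125° N, 97.00417° E

Field N=13, Q=16: +13·20° lon, +16·10° lat → SW at lon 80°, lat 70°.
Square 8, 9: +8·2° lon, +9·1° lat → SW at lon 96°, lat 79°.
Subsquare m=12, l=11: +12·0.0833333° lon, +11·0.0416667° lat → SW at lon 97°, lat 79.4583°.
Extended square 0, 5: +0·0.00833333° lon, +5·0.00416667° lat → SW at lon 97°, lat 79.4792°.
Cell spans 0.00833333° lon × 0.00416667° lat. Centre is SW corner plus half of each.
latitude 79.48125° N, longitude 97.00417° E.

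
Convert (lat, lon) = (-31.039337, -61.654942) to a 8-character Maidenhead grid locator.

FF98ex10

Offset from 180°W / 90°S: lon 118.34506°, lat 58.96066°.
Field: lon ⌊118.34506/20⌋ = 5 → F; lat ⌊58.96066/10⌋ = 5 → F.
Square: lon ⌊18.34506/2⌋ = 9; lat ⌊8.96066/1⌋ = 8.
Subsquare: lon ⌊0.34506/0.0833333⌋ = 4 → e; lat ⌊0.96066/0.0416667⌋ = 23 → x.
Extended square: lon ⌊0.01172/0.00833333⌋ = 1; lat ⌊0.00233/0.00416667⌋ = 0.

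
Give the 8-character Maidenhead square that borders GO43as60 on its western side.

GO43as50

Longitude extended square 6; −1 → 5.
The latitude characters are unchanged.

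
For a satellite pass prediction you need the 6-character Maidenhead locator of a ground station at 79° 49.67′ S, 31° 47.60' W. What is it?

HB40ce

Add 180° to longitude and 90° to latitude: 148.2067, 10.1722.
Field: 148.2067/20 → 7 → H, 10.1722/10 → 1 → B; chars HB.
Square: 8.2067/2 → 4, 0.1722/1 → 0; chars 40.
Subsquare: 0.2067/0.0833333 → 2 → c, 0.1722/0.0416667 → 4 → e; chars ce.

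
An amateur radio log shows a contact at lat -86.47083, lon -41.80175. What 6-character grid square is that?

GA93cm

Add 180° to longitude and 90° to latitude: 138.1983, 3.5292.
Field: 138.1983/20 → 6 → G, 3.5292/10 → 0 → A; chars GA.
Square: 18.1983/2 → 9, 3.5292/1 → 3; chars 93.
Subsquare: 0.1983/0.0833333 → 2 → c, 0.5292/0.0416667 → 12 → m; chars cm.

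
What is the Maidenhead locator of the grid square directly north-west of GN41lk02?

GN41kk93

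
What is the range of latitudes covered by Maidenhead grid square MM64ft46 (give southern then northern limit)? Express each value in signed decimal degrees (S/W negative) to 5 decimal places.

34.81667, 34.82083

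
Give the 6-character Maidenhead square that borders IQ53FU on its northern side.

IQ53fv

Latitude subsquare u = 20; +1 → 21 = v.
The longitude characters are unchanged.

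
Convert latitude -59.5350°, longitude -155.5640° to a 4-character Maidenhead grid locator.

BD20

Shift to the Maidenhead origin (180°W, 90°S): lon 24.44, lat 30.47.
Field (20°×10°, letters A–R): 24.44/20 → 1 → B, 30.47/10 → 3 → D; chars BD.
Square (2°×1°, digits 0–9): 4.44/2 → 2, 0.47/1 → 0; chars 20.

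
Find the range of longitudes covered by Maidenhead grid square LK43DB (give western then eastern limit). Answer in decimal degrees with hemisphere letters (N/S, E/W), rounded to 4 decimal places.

48.2500° E, 48.3333° E

Field L=11, K=10: +11·20° lon, +10·10° lat → SW at lon 40°, lat 10°.
Square 4, 3: +4·2° lon, +3·1° lat → SW at lon 48°, lat 13°.
Subsquare d=3, b=1: +3·0.0833333° lon, +1·0.0416667° lat → SW at lon 48.25°, lat 13.0417°.
Cell spans 0.0833333° lon × 0.0416667° lat.
west 48.2500° E, east 48.3333° E.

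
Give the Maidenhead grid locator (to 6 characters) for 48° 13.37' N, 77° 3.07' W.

Offset from 180°W / 90°S: lon 102.9488°, lat 138.2228°.
Field: 102.9488/20 → 5 → F, 138.2228/10 → 13 → N; chars FN.
Square: 2.9488/2 → 1, 8.2228/1 → 8; chars 18.
Subsquare: 0.9488/0.0833333 → 11 → l, 0.2228/0.0416667 → 5 → f; chars lf.

FN18lf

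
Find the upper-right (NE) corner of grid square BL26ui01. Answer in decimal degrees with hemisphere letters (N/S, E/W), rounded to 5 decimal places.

Field B=1, L=11: +1·20° lon, +11·10° lat → SW at lon -160°, lat 20°.
Square 2, 6: +2·2° lon, +6·1° lat → SW at lon -156°, lat 26°.
Subsquare u=20, i=8: +20·0.0833333° lon, +8·0.0416667° lat → SW at lon -154.333°, lat 26.3333°.
Extended square 0, 1: +0·0.00833333° lon, +1·0.00416667° lat → SW at lon -154.333°, lat 26.3375°.
Cell spans 0.00833333° lon × 0.00416667° lat. NE corner is SW corner plus one full cell.
latitude 26.34167° N, longitude 154.32500° W.

26.34167° N, 154.32500° W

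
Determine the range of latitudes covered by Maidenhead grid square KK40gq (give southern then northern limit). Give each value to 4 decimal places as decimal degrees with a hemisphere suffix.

10.6667° N, 10.7083° N

Field K=10, K=10: +10·20° lon, +10·10° lat → SW at lon 20°, lat 10°.
Square 4, 0: +4·2° lon, +0·1° lat → SW at lon 28°, lat 10°.
Subsquare g=6, q=16: +6·0.0833333° lon, +16·0.0416667° lat → SW at lon 28.5°, lat 10.6667°.
Cell spans 0.0833333° lon × 0.0416667° lat.
south 10.6667° N, north 10.7083° N.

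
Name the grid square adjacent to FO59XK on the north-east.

FO69al

Longitude subsquare x = 23; +1 → 24, wraps to 0 = a, carry into square.
Longitude square 5; +1 → 6.
Latitude subsquare k = 10; +1 → 11 = l.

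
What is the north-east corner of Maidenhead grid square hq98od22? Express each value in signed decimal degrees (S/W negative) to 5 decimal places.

Field H=7, Q=16: +7·20° lon, +16·10° lat → SW at lon -40°, lat 70°.
Square 9, 8: +9·2° lon, +8·1° lat → SW at lon -22°, lat 78°.
Subsquare o=14, d=3: +14·0.0833333° lon, +3·0.0416667° lat → SW at lon -20.8333°, lat 78.125°.
Extended square 2, 2: +2·0.00833333° lon, +2·0.00416667° lat → SW at lon -20.8167°, lat 78.1333°.
Cell spans 0.00833333° lon × 0.00416667° lat. NE corner is SW corner plus one full cell.
latitude 78.13750, longitude -20.80833.

78.13750, -20.80833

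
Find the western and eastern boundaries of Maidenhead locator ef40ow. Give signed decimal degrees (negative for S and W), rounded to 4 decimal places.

-90.8333, -90.7500

Field E=4, F=5: +4·20° lon, +5·10° lat → SW at lon -100°, lat -40°.
Square 4, 0: +4·2° lon, +0·1° lat → SW at lon -92°, lat -40°.
Subsquare o=14, w=22: +14·0.0833333° lon, +22·0.0416667° lat → SW at lon -90.8333°, lat -39.0833°.
Cell spans 0.0833333° lon × 0.0416667° lat.
west -90.8333, east -90.7500.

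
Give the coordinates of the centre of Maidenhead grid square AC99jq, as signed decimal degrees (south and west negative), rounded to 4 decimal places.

-60.3125, -161.2083

Field A=0, C=2: +0·20° lon, +2·10° lat → SW at lon -180°, lat -70°.
Square 9, 9: +9·2° lon, +9·1° lat → SW at lon -162°, lat -61°.
Subsquare j=9, q=16: +9·0.0833333° lon, +16·0.0416667° lat → SW at lon -161.25°, lat -60.3333°.
Cell spans 0.0833333° lon × 0.0416667° lat. Centre is SW corner plus half of each.
latitude -60.3125, longitude -161.2083.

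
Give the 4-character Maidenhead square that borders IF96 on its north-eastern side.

JF07

Longitude square 9; +1 → 10, wraps to 0, carry into field.
Longitude field I = 8; +1 → 9 = J.
Latitude square 6; +1 → 7.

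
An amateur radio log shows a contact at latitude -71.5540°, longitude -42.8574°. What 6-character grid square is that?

GB88nk

Shift to the Maidenhead origin (180°W, 90°S): lon 137.1426, lat 18.4460.
Field: lon ⌊137.1426/20⌋ = 6 → G; lat ⌊18.4460/10⌋ = 1 → B.
Square: lon ⌊17.1426/2⌋ = 8; lat ⌊8.4460/1⌋ = 8.
Subsquare: lon ⌊1.1426/0.0833333⌋ = 13 → n; lat ⌊0.4460/0.0416667⌋ = 10 → k.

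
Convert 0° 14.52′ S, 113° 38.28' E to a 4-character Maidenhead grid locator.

Add 180° to longitude and 90° to latitude: 293.64, 89.76.
Field: 293.64/20 → 14 → O, 89.76/10 → 8 → I; chars OI.
Square: 13.64/2 → 6, 9.76/1 → 9; chars 69.

OI69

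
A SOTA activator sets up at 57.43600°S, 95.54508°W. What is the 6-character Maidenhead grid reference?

ED22fn

Offset from 180°W / 90°S: lon 84.4549°, lat 32.5640°.
Field: 84.4549/20 → 4 → E, 32.5640/10 → 3 → D; chars ED.
Square: 4.4549/2 → 2, 2.5640/1 → 2; chars 22.
Subsquare: 0.4549/0.0833333 → 5 → f, 0.5640/0.0416667 → 13 → n; chars fn.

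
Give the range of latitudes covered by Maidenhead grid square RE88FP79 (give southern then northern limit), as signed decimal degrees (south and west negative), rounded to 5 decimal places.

-41.33750, -41.33333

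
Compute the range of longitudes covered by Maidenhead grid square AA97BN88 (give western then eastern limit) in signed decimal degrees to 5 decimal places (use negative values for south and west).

-161.85000, -161.84167

Field A=0, A=0: +0·20° lon, +0·10° lat → SW at lon -180°, lat -90°.
Square 9, 7: +9·2° lon, +7·1° lat → SW at lon -162°, lat -83°.
Subsquare b=1, n=13: +1·0.0833333° lon, +13·0.0416667° lat → SW at lon -161.917°, lat -82.4583°.
Extended square 8, 8: +8·0.00833333° lon, +8·0.00416667° lat → SW at lon -161.85°, lat -82.425°.
Cell spans 0.00833333° lon × 0.00416667° lat.
west -161.85000, east -161.84167.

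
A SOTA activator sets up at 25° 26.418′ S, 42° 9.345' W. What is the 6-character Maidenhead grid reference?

Shift to the Maidenhead origin (180°W, 90°S): lon 137.8442, lat 64.5597.
Field (20°×10°, letters A–R): 137.8442/20 → 6 → G, 64.5597/10 → 6 → G; chars GG.
Square (2°×1°, digits 0–9): 17.8442/2 → 8, 4.5597/1 → 4; chars 84.
Subsquare (5′×2.5′, letters a–x): 1.8442/0.0833333 → 22 → w, 0.5597/0.0416667 → 13 → n; chars wn.

GG84wn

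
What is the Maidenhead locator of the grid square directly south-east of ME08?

ME17

Longitude square 0; +1 → 1.
Latitude square 8; −1 → 7.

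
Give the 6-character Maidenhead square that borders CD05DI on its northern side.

Latitude subsquare i = 8; +1 → 9 = j.
The longitude characters are unchanged.

CD05dj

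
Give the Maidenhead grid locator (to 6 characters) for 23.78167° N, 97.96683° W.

EL13as

Offset from 180°W / 90°S: lon 82.0332°, lat 113.7817°.
Field: 82.0332/20 → 4 → E, 113.7817/10 → 11 → L; chars EL.
Square: 2.0332/2 → 1, 3.7817/1 → 3; chars 13.
Subsquare: 0.0332/0.0833333 → 0 → a, 0.7817/0.0416667 → 18 → s; chars as.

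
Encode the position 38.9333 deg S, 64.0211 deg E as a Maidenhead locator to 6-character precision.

MF21ab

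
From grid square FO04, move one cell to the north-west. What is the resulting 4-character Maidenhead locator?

EO95

Longitude square 0; −1 → -1, wraps to 9, carry into field.
Longitude field F = 5; −1 → 4 = E.
Latitude square 4; +1 → 5.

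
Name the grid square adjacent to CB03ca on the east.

Longitude subsquare c = 2; +1 → 3 = d.
The latitude characters are unchanged.

CB03da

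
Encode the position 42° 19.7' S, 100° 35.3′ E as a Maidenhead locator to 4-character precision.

OE07

Shift to the Maidenhead origin (180°W, 90°S): lon 280.59, lat 47.67.
Field (20°×10°, letters A–R): 280.59/20 → 14 → O, 47.67/10 → 4 → E; chars OE.
Square (2°×1°, digits 0–9): 0.59/2 → 0, 7.67/1 → 7; chars 07.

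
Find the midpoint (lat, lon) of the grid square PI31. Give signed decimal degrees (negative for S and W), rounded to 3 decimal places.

-8.500, 127.000

Field P=15, I=8: +15·20° lon, +8·10° lat → SW at lon 120°, lat -10°.
Square 3, 1: +3·2° lon, +1·1° lat → SW at lon 126°, lat -9°.
Cell spans 2° lon × 1° lat. Centre is SW corner plus half of each.
latitude -8.500, longitude 127.000.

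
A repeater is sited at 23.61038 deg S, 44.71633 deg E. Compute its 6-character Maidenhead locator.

Offset from 180°W / 90°S: lon 224.7163°, lat 66.3896°.
Field: 224.7163/20 → 11 → L, 66.3896/10 → 6 → G; chars LG.
Square: 4.7163/2 → 2, 6.3896/1 → 6; chars 26.
Subsquare: 0.7163/0.0833333 → 8 → i, 0.3896/0.0416667 → 9 → j; chars ij.

LG26ij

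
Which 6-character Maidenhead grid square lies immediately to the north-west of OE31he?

OE31gf

Longitude subsquare h = 7; −1 → 6 = g.
Latitude subsquare e = 4; +1 → 5 = f.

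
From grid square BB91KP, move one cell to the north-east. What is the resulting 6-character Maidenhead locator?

Longitude subsquare k = 10; +1 → 11 = l.
Latitude subsquare p = 15; +1 → 16 = q.

BB91lq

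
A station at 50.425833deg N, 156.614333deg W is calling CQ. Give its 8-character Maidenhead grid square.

BO10qk62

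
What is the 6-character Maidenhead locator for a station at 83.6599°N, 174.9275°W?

AR23mp

Shift to the Maidenhead origin (180°W, 90°S): lon 5.0725, lat 173.6599.
Field (20°×10°, letters A–R): lon ⌊5.0725/20⌋ = 0 → A; lat ⌊173.6599/10⌋ = 17 → R.
Square (2°×1°, digits 0–9): lon ⌊5.0725/2⌋ = 2; lat ⌊3.6599/1⌋ = 3.
Subsquare (5′×2.5′, letters a–x): lon ⌊1.0725/0.0833333⌋ = 12 → m; lat ⌊0.6599/0.0416667⌋ = 15 → p.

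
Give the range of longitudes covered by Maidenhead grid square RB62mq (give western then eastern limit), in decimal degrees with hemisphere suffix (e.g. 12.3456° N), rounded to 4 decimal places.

173.0000° E, 173.0833° E

Field R=17, B=1: +17·20° lon, +1·10° lat → SW at lon 160°, lat -80°.
Square 6, 2: +6·2° lon, +2·1° lat → SW at lon 172°, lat -78°.
Subsquare m=12, q=16: +12·0.0833333° lon, +16·0.0416667° lat → SW at lon 173°, lat -77.3333°.
Cell spans 0.0833333° lon × 0.0416667° lat.
west 173.0000° E, east 173.0833° E.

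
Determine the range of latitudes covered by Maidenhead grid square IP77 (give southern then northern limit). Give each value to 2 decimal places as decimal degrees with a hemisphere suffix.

Field I=8, P=15: +8·20° lon, +15·10° lat → SW at lon -20°, lat 60°.
Square 7, 7: +7·2° lon, +7·1° lat → SW at lon -6°, lat 67°.
Cell spans 2° lon × 1° lat.
south 67.00° N, north 68.00° N.

67.00° N, 68.00° N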